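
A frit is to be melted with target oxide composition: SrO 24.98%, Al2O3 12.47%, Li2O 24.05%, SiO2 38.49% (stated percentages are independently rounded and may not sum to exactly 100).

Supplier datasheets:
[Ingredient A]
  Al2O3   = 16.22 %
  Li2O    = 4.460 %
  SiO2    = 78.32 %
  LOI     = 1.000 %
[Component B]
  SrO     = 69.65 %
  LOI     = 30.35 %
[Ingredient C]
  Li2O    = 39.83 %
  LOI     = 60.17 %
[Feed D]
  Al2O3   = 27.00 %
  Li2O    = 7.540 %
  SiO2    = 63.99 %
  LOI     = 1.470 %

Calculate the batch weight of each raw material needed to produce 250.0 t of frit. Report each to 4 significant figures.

Batch per 250.0 t frit:
  Ingredient A: 56.02 t
  Component B: 89.66 t
  Ingredient C: 129.2 t
  Feed D: 81.81 t
Total batch = 356.7 t; LOI loss = 106.7 t; yield = 70.08%

Working values are shown rounded to 4 significant digits when written out. The working math carries full float precision from start to finish; a single rounding yields every reported result. Derived quantities, which include net glass mass, the yield, totals, ignition loss, four oxide percentages, are carried in full float precision, as quoted within the question or the answer, from the weighed amounts at 250.0 t of glass.
Target masses of each oxide per 250.0 t frit:
  SrO: 24.98% × 250.0 = 62.45 t
  Al2O3: 12.47% × 250.0 = 31.18 t
  Li2O: 24.05% × 250.0 = 60.12 t
  SiO2: 38.49% × 250.0 = 96.22 t
A balance pass over the oxides, applying the batch weights above, per the basis as stated (summed amounts equal target values exact up to rounding of places):
  SrO: 89.66·0.6965 = 62.45 t (target 62.45 t)
  Al2O3: 56.02·0.1622 + 81.81·0.2700 = 31.18 t (target 31.18 t)
  Li2O: 56.02·0.04460 + 129.2·0.3983 + 81.81·0.07540 = 60.13 t (target 60.12 t)
  SiO2: 56.02·0.7832 + 81.81·0.6399 = 96.23 t (target 96.22 t)
Glass-mass bookkeeping: whole batch net of LOI = 250.0 t (targets for the oxides total 250.0 t; basis as stated: 250.0 t — any gap is answer rounding).
Batch total: Σ batch = 356.7 t; Σ batch·LOI gives LOI loss = 106.7 t; glass ÷ batch gives a yield of 70.08%.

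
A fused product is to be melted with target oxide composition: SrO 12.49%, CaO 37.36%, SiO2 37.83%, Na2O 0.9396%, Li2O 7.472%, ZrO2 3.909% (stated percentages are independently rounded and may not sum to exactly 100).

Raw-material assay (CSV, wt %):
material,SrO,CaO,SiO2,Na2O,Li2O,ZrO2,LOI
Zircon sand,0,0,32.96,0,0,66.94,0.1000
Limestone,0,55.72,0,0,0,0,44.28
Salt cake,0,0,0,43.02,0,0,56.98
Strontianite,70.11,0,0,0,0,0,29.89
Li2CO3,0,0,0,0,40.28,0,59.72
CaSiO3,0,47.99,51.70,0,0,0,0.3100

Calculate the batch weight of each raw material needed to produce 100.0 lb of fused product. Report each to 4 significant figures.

Batch per 100.0 lb fused product:
  Zircon sand: 5.840 lb
  Limestone: 7.235 lb
  Salt cake: 2.184 lb
  Strontianite: 17.81 lb
  Li2CO3: 18.55 lb
  CaSiO3: 69.45 lb
Total batch = 121.1 lb; LOI loss = 21.07 lb; yield = 82.60%

All internal work runs at exact precision in all steps — mid-chain values are shown with 4-significant-digit rounding across the worked steps; every reported number takes exactly one rounding. The derived quantities are re-derived using the weight values for 100.0 lb of glass in full float precision (totals, the six compositions, glass mass, the yield, ignition loss), as quoted within the question or the answer.
The oxide mass targets at 100.0 lb fused product:
  SrO: 12.49% × 100.0 = 12.49 lb
  CaO: 37.36% × 100.0 = 37.36 lb
  SiO2: 37.83% × 100.0 = 37.83 lb
  Na2O: 0.9396% × 100.0 = 0.9396 lb
  Li2O: 7.472% × 100.0 = 7.472 lb
  ZrO2: 3.909% × 100.0 = 3.909 lb
Verifying the oxide balance applying the batch weights above, on the stated basis (delivered sums recover each target modulo rounding of the values):
  SrO: 17.81·0.7011 = 12.49 lb (target 12.49 lb)
  CaO: 7.235·0.5572 + 69.45·0.4799 = 37.36 lb (target 37.36 lb)
  SiO2: 5.840·0.3296 + 69.45·0.5170 = 37.83 lb (target 37.83 lb)
  Na2O: 2.184·0.4302 = 0.9396 lb (target 0.9396 lb)
  Li2O: 18.55·0.4028 = 7.472 lb (target 7.472 lb)
  ZrO2: 5.840·0.6694 = 3.909 lb (target 3.909 lb)
Glass mass check: total charge less LOI = 100.0 lb (per-oxide target masses sum to 100.0 lb; stated basis 100.0 lb — differing by rounding only).
Whole-batch sum: Σ batch = 121.1 lb; LOI removed, Σ of batch·LOI: 21.07 lb; the yield ratio, glass ÷ batch: 82.60%.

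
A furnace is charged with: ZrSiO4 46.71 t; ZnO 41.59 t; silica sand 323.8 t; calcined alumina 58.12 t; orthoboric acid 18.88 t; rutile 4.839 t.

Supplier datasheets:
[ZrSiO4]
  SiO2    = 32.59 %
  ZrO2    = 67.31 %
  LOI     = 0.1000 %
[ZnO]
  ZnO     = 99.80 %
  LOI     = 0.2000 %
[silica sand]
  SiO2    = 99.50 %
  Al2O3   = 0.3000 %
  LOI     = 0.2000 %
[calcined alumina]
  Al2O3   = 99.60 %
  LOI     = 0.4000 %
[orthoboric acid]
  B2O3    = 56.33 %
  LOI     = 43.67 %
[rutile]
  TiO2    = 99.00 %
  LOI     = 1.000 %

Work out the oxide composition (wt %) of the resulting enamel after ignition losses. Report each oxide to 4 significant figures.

Glass mass = 484.6 t (batch 493.9 − LOI 9.303).
Composition: B2O3 2.194%, SiO2 69.62%, TiO2 0.9885%, ZnO 8.565%, Al2O3 12.14%, ZrO2 6.487%

Every computation holds exact precision through every step; intermediates are shown (rounded to four significant figures) between the steps. Each reported result is rounded just once — the derived quantities (totals, six oxide percentages, the yield, LOI, net glass mass) are computed in full float precision starting from the weights per 484.6 t of glass, as written in either problem or answer.
Mass of each oxide from the mix:
  B2O3: 18.88·0.5633 = 10.64 t
  SiO2: 46.71·0.3259 + 323.8·0.9950 = 337.4 t
  TiO2: 4.839·0.9900 = 4.791 t
  ZnO: 41.59·0.9980 = 41.51 t
  Al2O3: 323.8·0.003000 + 58.12·0.9960 = 58.86 t
  ZrO2: 46.71·0.6731 = 31.44 t
LOI: 46.71·0.001000 + 41.59·0.002000 + 323.8·0.002000 + 58.12·0.004000 + 18.88·0.4367 + 4.839·0.01000 = 9.303 t
batch − LOI leaves glass = 493.9 − 9.303 = 484.6 t (consistent with Σ oxide mass)
percent by weight: oxide/glass ×100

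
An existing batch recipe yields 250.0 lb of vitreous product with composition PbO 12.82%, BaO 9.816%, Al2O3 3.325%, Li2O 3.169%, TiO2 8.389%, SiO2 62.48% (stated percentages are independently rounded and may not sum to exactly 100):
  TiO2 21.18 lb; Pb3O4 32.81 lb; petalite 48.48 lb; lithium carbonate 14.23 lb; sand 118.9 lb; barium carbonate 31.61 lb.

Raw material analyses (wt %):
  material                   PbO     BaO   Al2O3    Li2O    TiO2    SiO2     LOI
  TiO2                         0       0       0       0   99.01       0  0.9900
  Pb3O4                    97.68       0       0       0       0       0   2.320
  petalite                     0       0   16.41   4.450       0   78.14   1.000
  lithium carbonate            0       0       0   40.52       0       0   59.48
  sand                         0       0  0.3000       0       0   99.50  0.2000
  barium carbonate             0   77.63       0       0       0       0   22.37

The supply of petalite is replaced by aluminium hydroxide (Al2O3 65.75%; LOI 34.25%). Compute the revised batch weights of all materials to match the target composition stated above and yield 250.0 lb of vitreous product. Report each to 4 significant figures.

Every computation carries full precision at every stage. In-progress results are shown rounded off to 4 significant digits in the printout — each reported number takes just one rounding; the derived quantities (net glass mass, the yield, the totals, six oxide percentages, LOI) are computed starting from the weights on 250.0 lb of glass at full float precision, as quoted within question or answer.
Oxide-by-oxide targets in 250.0 lb vitreous product:
  PbO: 12.82% × 250.0 = 32.05 lb
  BaO: 9.816% × 250.0 = 24.54 lb
  Al2O3: 3.325% × 250.0 = 8.312 lb
  Li2O: 3.169% × 250.0 = 7.922 lb
  TiO2: 8.389% × 250.0 = 20.97 lb
  SiO2: 62.48% × 250.0 = 156.2 lb
Mass-balance tally per oxide from the weights as reported, against the basis in use (sum by sum, the targets are met once rounding is allowed for):
  PbO: 32.81·0.9768 = 32.05 lb (target 32.05 lb)
  BaO: 31.61·0.7763 = 24.54 lb (target 24.54 lb)
  Al2O3: 11.93·0.6575 + 157.0·0.003000 = 8.315 lb (target 8.312 lb)
  Li2O: 19.55·0.4052 = 7.922 lb (target 7.922 lb)
  TiO2: 21.18·0.9901 = 20.97 lb (target 20.97 lb)
  SiO2: 157.0·0.9950 = 156.2 lb (target 156.2 lb)
The glass-mass cross-check: whole batch net of LOI = 250.0 lb (summing oxide targets gives 250.0 lb; with the basis standing at 250.0 lb — a pure rounding effect).
Batch total: Σ batch = 274.1 lb; LOI removed, Σ of batch·LOI: 24.07 lb; yield, glass over the total, = 91.22%.

Revised batch per 250.0 lb vitreous product:
  TiO2: 21.18 lb
  Pb3O4: 32.81 lb
  aluminium hydroxide: 11.93 lb
  lithium carbonate: 19.55 lb
  sand: 157.0 lb
  barium carbonate: 31.61 lb
Total batch = 274.1 lb; LOI loss = 24.07 lb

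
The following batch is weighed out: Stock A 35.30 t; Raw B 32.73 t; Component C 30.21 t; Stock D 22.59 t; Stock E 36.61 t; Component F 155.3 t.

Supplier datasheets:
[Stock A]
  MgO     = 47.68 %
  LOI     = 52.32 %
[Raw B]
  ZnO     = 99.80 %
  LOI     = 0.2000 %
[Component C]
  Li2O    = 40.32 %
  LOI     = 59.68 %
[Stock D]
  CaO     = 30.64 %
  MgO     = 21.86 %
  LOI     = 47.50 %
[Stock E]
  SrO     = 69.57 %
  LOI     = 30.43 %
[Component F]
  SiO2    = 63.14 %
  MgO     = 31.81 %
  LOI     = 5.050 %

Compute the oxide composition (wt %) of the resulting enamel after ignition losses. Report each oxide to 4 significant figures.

The working math maintains exact precision in every operation — rounding to four significant digits extends to every in-between result as displayed. Each reported result undergoes a single rounding; the derived quantities are re-derived starting from the weights for 246.5 t of glass at full precision (the yield, totals, ignition loss, the six compositions, glass mass), exactly as printed in the problem or the answer.
Delivered oxide masses:
  SrO: 36.61·0.6957 = 25.47 t
  CaO: 22.59·0.3064 = 6.922 t
  SiO2: 155.3·0.6314 = 98.06 t
  Li2O: 30.21·0.4032 = 12.18 t
  ZnO: 32.73·0.9980 = 32.66 t
  MgO: 35.30·0.4768 + 22.59·0.2186 + 155.3·0.3181 = 71.17 t
LOI: 35.30·0.5232 + 32.73·0.002000 + 30.21·0.5968 + 22.59·0.4750 + 36.61·0.3043 + 155.3·0.05050 = 66.28 t
Net of LOI, the glass mass = 312.7 − 66.28 = 246.5 t (= the summed oxide contributions)
percent share: oxide ÷ glass, ×100

Glass mass = 246.5 t (batch 312.7 − LOI 66.28).
Composition: SrO 10.33%, CaO 2.808%, SiO2 39.79%, Li2O 4.942%, ZnO 13.25%, MgO 28.88%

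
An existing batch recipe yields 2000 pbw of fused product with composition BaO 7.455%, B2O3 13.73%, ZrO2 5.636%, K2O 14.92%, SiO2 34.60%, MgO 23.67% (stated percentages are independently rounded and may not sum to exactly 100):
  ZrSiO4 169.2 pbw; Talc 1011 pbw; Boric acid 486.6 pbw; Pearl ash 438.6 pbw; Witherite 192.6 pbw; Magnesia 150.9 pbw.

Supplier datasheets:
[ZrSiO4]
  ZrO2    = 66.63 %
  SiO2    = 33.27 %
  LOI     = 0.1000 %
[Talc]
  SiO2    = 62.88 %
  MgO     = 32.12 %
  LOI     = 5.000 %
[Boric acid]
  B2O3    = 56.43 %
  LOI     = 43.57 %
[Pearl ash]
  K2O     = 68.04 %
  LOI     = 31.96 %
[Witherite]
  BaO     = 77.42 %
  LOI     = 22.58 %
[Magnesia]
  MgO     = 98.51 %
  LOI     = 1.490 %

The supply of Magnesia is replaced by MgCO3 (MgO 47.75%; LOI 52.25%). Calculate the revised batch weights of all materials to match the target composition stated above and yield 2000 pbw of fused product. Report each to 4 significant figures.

All arithmetic keeps full precision at all times — in-progress results appear (rounded to four significant digits) alongside each step — a single rounding yields each reported figure; derived quantities, including the yield, the totals, LOI, six oxide percentages, glass mass, are computed using the weight values on 2000 pbw of glass in full precision as set out in problem or answer.
Oxide mass targets, per 2000 pbw fused product:
  BaO: 7.455% × 2000 = 149.1 pbw
  B2O3: 13.73% × 2000 = 274.6 pbw
  ZrO2: 5.636% × 2000 = 112.7 pbw
  K2O: 14.92% × 2000 = 298.4 pbw
  SiO2: 34.60% × 2000 = 692.0 pbw
  MgO: 23.67% × 2000 = 473.4 pbw
Per-oxide balance check per the reported batch figures, against the basis in use (each sum matches its target mass given rounding of the digits):
  BaO: 192.6·0.7742 = 149.1 pbw (target 149.1 pbw)
  B2O3: 486.6·0.5643 = 274.6 pbw (target 274.6 pbw)
  ZrO2: 169.2·0.6663 = 112.7 pbw (target 112.7 pbw)
  K2O: 438.6·0.6804 = 298.4 pbw (target 298.4 pbw)
  SiO2: 169.2·0.3327 + 1011·0.6288 = 692.0 pbw (target 692.0 pbw)
  MgO: 1011·0.3212 + 311.3·0.4775 = 473.4 pbw (target 473.4 pbw)
Auditing the glass mass value: the batch minus its LOI: 2000 pbw (summing oxide targets gives 2000 pbw; stated basis 2000 pbw — rounding explains the deltas).
Batch total: Σ batch = 2609 pbw; ignition loss, Σ(batch × LOI) = 609.1 pbw; yield = glass ÷ total batch = 76.66%.

Revised batch per 2000 pbw fused product:
  ZrSiO4: 169.2 pbw
  Talc: 1011 pbw
  Boric acid: 486.6 pbw
  Pearl ash: 438.6 pbw
  Witherite: 192.6 pbw
  MgCO3: 311.3 pbw
Total batch = 2609 pbw; LOI loss = 609.1 pbw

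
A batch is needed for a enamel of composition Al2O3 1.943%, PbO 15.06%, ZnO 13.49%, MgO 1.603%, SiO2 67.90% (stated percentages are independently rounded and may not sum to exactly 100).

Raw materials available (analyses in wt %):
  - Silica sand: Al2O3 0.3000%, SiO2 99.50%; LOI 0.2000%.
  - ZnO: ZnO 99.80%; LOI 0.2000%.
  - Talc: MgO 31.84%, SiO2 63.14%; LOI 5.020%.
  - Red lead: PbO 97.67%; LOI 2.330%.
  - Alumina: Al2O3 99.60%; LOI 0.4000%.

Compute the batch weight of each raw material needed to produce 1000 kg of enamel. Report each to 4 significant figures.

Working values are displayed with 4-significant-figure rounding when written out; every computation runs at full float precision throughout — exactly one rounding is applied to every reported value. All derived quantities (five oxide percentages, the totals, the yield, net glass mass, ignition loss) are re-derived using the weight values at 1000 kg of glass in full float precision as they appear in question or answer.
Oxide mass targets, per 1000 kg enamel:
  Al2O3: 1.943% × 1000 = 19.43 kg
  PbO: 15.06% × 1000 = 150.6 kg
  ZnO: 13.49% × 1000 = 134.9 kg
  MgO: 1.603% × 1000 = 16.03 kg
  SiO2: 67.90% × 1000 = 679.0 kg
Mass-balance tally per oxide working from each reported weight, at the basis given (sum by sum, the targets are met within answer rounding):
  Al2O3: 650.5·0.003000 + 17.55·0.9960 = 19.43 kg (target 19.43 kg)
  PbO: 154.2·0.9767 = 150.6 kg (target 150.6 kg)
  ZnO: 135.2·0.9980 = 134.9 kg (target 134.9 kg)
  MgO: 50.35·0.3184 = 16.03 kg (target 16.03 kg)
  SiO2: 650.5·0.9950 + 50.35·0.6314 = 679.0 kg (target 679.0 kg)
Auditing the glass mass value: total batch − LOI = 1000 kg (the Σ of target masses is 1000 kg; the stated basis being 1000 kg — any gap is answer rounding).
Adding the batch up: Σ batch = 1008 kg; ignition loss, Σ(batch × LOI) = 7.762 kg; yield = glass ÷ total batch = 99.23%.

Batch per 1000 kg enamel:
  Silica sand: 650.5 kg
  ZnO: 135.2 kg
  Talc: 50.35 kg
  Red lead: 154.2 kg
  Alumina: 17.55 kg
Total batch = 1008 kg; LOI loss = 7.762 kg; yield = 99.23%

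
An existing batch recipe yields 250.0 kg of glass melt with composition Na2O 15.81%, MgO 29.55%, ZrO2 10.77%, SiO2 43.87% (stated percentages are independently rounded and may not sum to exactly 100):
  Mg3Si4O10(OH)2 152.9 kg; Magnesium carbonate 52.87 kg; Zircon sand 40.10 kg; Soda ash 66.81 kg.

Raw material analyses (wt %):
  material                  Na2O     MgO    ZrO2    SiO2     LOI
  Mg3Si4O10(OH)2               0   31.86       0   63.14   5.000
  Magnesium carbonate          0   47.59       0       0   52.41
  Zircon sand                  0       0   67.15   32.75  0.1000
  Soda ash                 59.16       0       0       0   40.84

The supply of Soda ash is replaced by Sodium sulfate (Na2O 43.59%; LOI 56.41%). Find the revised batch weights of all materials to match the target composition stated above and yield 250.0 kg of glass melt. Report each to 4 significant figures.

Revised batch per 250.0 kg glass melt:
  Mg3Si4O10(OH)2: 152.9 kg
  Magnesium carbonate: 52.87 kg
  Zircon sand: 40.10 kg
  Sodium sulfate: 90.67 kg
Total batch = 336.5 kg; LOI loss = 86.54 kg

Each numeric step carries exact precision end to end — values along the way are printed rounded off to 4 significant figures across the worked steps — each reported number is rounded a single time. All derived quantities are rebuilt starting from the weights per 250.0 kg of glass at exact precision (LOI, totals, net glass mass, the yield, four oxide percentages), as quoted within either problem or answer.
The oxide mass targets at 250.0 kg glass melt:
  Na2O: 15.81% × 250.0 = 39.52 kg
  MgO: 29.55% × 250.0 = 73.88 kg
  ZrO2: 10.77% × 250.0 = 26.92 kg
  SiO2: 43.87% × 250.0 = 109.7 kg
Verifying the oxide balance given the weights on record, per the basis as stated (target by target, the sums agree modulo rounding of the values):
  Na2O: 90.67·0.4359 = 39.52 kg (target 39.52 kg)
  MgO: 152.9·0.3186 + 52.87·0.4759 = 73.87 kg (target 73.88 kg)
  ZrO2: 40.10·0.6715 = 26.93 kg (target 26.92 kg)
  SiO2: 152.9·0.6314 + 40.10·0.3275 = 109.7 kg (target 109.7 kg)
Glass-mass bookkeeping: batch total minus LOI = 250.0 kg (the targets, summed, come to 250.0 kg; the stated basis being 250.0 kg — a pure rounding effect).
Adding the batch up: Σ batch = 336.5 kg; loss to ignition Σ batch·LOI = 86.54 kg; yield = glass ÷ total batch = 74.29%.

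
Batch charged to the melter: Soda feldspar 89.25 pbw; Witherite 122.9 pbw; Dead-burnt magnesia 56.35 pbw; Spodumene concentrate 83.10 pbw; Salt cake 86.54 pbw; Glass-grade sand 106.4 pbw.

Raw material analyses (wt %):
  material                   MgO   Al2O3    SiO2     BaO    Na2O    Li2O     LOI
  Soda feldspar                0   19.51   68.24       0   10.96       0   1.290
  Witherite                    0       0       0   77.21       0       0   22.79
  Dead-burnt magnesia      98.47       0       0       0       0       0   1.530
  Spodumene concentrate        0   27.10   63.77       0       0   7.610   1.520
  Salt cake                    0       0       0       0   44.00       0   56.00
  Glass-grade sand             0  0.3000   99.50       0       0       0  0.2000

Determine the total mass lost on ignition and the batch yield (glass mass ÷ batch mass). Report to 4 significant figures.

LOI loss = 79.96 pbw; glass = 464.6 pbw; yield = 85.32%

The working math holds full precision through every step; the intermediate values appear, rounded to four significant digits, as written; every reported figure is rounded just once. Derived quantities are carried at full float precision (totals, glass mass, ignition loss, six oxide percentages, yield) from the weighed amounts at 464.6 pbw of glass as set out in question or answer.
Material-by-material LOI:
  Soda feldspar: 89.25 × 0.01290 = 1.151 pbw
  Witherite: 122.9 × 0.2279 = 28.01 pbw
  Dead-burnt magnesia: 56.35 × 0.01530 = 0.8622 pbw
  Spodumene concentrate: 83.10 × 0.01520 = 1.263 pbw
  Salt cake: 86.54 × 0.5600 = 48.46 pbw
  Glass-grade sand: 106.4 × 0.002000 = 0.2128 pbw
Total LOI = 79.96 pbw
Glass = batch − LOI = 544.5 − 79.96 = 464.6 pbw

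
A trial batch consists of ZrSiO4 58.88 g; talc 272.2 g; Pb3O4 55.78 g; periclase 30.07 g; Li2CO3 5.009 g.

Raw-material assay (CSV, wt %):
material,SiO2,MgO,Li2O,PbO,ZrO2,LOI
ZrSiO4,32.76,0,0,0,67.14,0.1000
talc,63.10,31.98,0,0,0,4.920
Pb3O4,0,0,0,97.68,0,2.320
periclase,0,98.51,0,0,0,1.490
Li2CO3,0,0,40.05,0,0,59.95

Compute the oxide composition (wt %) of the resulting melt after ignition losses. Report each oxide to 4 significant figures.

Glass mass = 403.7 g (batch 421.9 − LOI 18.20).
Composition: SiO2 47.32%, MgO 28.90%, Li2O 0.4969%, PbO 13.50%, ZrO2 9.791%

All internal work carries exact precision all the way through — mid-chain values are shown with 4-significant-figure rounding on the page — each reported result carries a single rounding — all derived quantities, which include net glass mass, totals, ignition loss, the five compositions, the yield, are rebuilt at exact precision, exactly as shown in the problem or the answer, from the batch weights on 403.7 g of glass.
Oxide-by-oxide delivered mass:
  SiO2: 58.88·0.3276 + 272.2·0.6310 = 191.0 g
  MgO: 272.2·0.3198 + 30.07·0.9851 = 116.7 g
  Li2O: 5.009·0.4005 = 2.006 g
  PbO: 55.78·0.9768 = 54.49 g
  ZrO2: 58.88·0.6714 = 39.53 g
LOI: 58.88·0.001000 + 272.2·0.04920 + 55.78·0.02320 + 30.07·0.01490 + 5.009·0.5995 = 18.20 g
Glass mass = batch − LOI = 421.9 − 18.20 = 403.7 g (the oxide masses sum to this)
wt % = 100 × oxide mass / glass mass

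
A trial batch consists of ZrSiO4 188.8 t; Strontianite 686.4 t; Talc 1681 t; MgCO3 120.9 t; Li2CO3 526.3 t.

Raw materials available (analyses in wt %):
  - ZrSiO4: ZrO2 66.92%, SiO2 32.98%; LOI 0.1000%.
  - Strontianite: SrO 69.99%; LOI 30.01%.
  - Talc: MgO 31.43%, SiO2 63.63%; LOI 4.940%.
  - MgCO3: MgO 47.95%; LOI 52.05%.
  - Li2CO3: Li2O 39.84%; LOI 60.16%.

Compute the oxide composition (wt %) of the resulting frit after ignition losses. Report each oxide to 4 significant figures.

Glass mass = 2535 t (batch 3203 − LOI 668.8).
Composition: Li2O 8.273%, MgO 23.13%, ZrO2 4.985%, SrO 18.95%, SiO2 44.66%

All internal work runs at full float precision in all steps. Mid-chain values are shown, rounded to 4 significant digits, between the steps. Every reported result includes exactly one rounding — the derived quantities are carried using the weight values per 2535 t of glass at full precision (ignition loss, yield, five oxide percentages, net glass mass, totals) as quoted within question or answer.
What the batch supplies per oxide:
  Li2O: 526.3·0.3984 = 209.7 t
  MgO: 1681·0.3143 + 120.9·0.4795 = 586.3 t
  ZrO2: 188.8·0.6692 = 126.3 t
  SrO: 686.4·0.6999 = 480.4 t
  SiO2: 188.8·0.3298 + 1681·0.6363 = 1132 t
LOI: 188.8·0.001000 + 686.4·0.3001 + 1681·0.04940 + 120.9·0.5205 + 526.3·0.6016 = 668.8 t
Glass = total batch minus LOI = 3203 − 668.8 = 2535 t (the oxide masses sum to this)
oxide / glass × 100 gives the wt %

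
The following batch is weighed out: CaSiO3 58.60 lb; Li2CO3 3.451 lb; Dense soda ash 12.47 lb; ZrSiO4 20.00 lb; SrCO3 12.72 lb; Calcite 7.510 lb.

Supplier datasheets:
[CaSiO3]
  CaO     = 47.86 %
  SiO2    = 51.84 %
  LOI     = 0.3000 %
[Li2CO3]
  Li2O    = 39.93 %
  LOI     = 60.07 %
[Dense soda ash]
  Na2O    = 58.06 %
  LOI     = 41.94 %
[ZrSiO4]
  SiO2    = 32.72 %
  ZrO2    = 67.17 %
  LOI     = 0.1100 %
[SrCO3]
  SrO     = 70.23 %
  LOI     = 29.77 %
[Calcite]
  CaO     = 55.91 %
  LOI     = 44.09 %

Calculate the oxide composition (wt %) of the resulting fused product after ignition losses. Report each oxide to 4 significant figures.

Glass mass = 100.2 lb (batch 114.8 − LOI 14.60).
Composition: CaO 32.20%, SrO 8.920%, Na2O 7.229%, SiO2 36.87%, Li2O 1.376%, ZrO2 13.41%

Mid-chain values appear with 4-significant-figure rounding as written. All arithmetic keeps full float precision at each step; every reported result includes exactly one rounding — all derived quantities (the totals, yield, six oxide percentages, net glass mass, ignition loss) are computed at full precision from the weighed amounts per 100.2 lb of glass exactly as shown in either problem or answer.
Per-oxide mass from batch:
  CaO: 58.60·0.4786 + 7.510·0.5591 = 32.24 lb
  SrO: 12.72·0.7023 = 8.933 lb
  Na2O: 12.47·0.5806 = 7.240 lb
  SiO2: 58.60·0.5184 + 20.00·0.3272 = 36.92 lb
  Li2O: 3.451·0.3993 = 1.378 lb
  ZrO2: 20.00·0.6717 = 13.43 lb
LOI: 58.60·0.003000 + 3.451·0.6007 + 12.47·0.4194 + 20.00·0.001100 + 12.72·0.2977 + 7.510·0.4409 = 14.60 lb
Glass mass = batch − LOI = 114.8 − 14.60 = 100.2 lb (equal to the oxide-mass sum)
each oxide over glass, ×100, is wt %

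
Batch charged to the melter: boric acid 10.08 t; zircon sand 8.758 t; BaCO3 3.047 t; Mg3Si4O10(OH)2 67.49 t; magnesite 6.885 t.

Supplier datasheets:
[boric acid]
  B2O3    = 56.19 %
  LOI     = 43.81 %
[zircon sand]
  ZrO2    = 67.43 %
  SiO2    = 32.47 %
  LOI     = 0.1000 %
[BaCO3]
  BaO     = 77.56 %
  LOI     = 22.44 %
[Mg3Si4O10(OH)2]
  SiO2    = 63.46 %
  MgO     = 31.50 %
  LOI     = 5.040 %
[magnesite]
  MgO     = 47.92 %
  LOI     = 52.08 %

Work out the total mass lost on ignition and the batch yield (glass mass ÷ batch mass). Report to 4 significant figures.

Full precision is held in every operation — in-progress results are rounded to 4 significant digits as shown — a single rounding yields each reported number — derived quantities, which include yield, five oxide percentages, glass mass, ignition loss, totals, are re-derived in full float precision, as quoted within the problem or the answer, from the weighed amounts on 84.16 t of glass.
Per-material ignition loss:
  boric acid: 10.08 × 0.4381 = 4.416 t
  zircon sand: 8.758 × 0.001000 = 0.008758 t
  BaCO3: 3.047 × 0.2244 = 0.6837 t
  Mg3Si4O10(OH)2: 67.49 × 0.05040 = 3.401 t
  magnesite: 6.885 × 0.5208 = 3.586 t
Total LOI = 12.10 t
Glass = batch − LOI = 96.26 − 12.10 = 84.16 t

LOI loss = 12.10 t; glass = 84.16 t; yield = 87.43%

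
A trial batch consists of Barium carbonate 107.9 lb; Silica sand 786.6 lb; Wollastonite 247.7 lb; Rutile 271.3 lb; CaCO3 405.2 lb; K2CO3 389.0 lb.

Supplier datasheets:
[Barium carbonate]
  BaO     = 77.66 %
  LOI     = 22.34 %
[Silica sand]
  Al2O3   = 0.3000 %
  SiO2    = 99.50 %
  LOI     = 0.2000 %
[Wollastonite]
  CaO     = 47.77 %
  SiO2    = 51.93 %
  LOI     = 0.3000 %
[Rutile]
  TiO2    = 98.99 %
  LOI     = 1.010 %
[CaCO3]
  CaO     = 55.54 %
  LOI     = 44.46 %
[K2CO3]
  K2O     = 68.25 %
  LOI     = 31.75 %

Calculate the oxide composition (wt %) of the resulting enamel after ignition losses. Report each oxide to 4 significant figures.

Glass mass = 1875 lb (batch 2208 − LOI 332.8).
Composition: K2O 14.16%, CaO 18.31%, Al2O3 0.1259%, TiO2 14.32%, BaO 4.469%, SiO2 48.61%

In-progress results appear, rounded to four significant figures, at each printed step. The working math maintains exact precision at all times. Every reported result is rounded a single time — derived quantities are computed from the weighed amounts per 1875 lb of glass at exact precision (LOI, the totals, six oxide percentages, net glass mass, the yield), exactly as printed in the problem or the answer.
Oxide masses out of the charge:
  K2O: 389.0·0.6825 = 265.5 lb
  CaO: 247.7·0.4777 + 405.2·0.5554 = 343.4 lb
  Al2O3: 786.6·0.003000 = 2.360 lb
  TiO2: 271.3·0.9899 = 268.6 lb
  BaO: 107.9·0.7766 = 83.80 lb
  SiO2: 786.6·0.9950 + 247.7·0.5193 = 911.3 lb
LOI: 107.9·0.2234 + 786.6·0.002000 + 247.7·0.003000 + 271.3·0.01010 + 405.2·0.4446 + 389.0·0.3175 = 332.8 lb
Glass = total batch minus LOI = 2208 − 332.8 = 1875 lb (equal to the oxide-mass sum)
each oxide over glass, ×100, is wt %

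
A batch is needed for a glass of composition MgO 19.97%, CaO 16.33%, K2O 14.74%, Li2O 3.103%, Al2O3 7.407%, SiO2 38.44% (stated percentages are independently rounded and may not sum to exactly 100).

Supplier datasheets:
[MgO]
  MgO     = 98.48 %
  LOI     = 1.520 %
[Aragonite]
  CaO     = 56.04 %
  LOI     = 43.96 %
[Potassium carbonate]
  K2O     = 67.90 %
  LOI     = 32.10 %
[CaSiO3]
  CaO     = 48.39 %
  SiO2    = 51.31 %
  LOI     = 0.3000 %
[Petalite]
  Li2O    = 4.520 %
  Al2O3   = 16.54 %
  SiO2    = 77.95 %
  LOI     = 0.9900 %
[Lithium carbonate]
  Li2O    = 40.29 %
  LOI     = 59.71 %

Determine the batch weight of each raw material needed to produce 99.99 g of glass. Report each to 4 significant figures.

Batch per 99.99 g glass:
  MgO: 20.28 g
  Aragonite: 23.19 g
  Potassium carbonate: 21.71 g
  CaSiO3: 6.883 g
  Petalite: 44.78 g
  Lithium carbonate: 2.677 g
Total batch = 119.5 g; LOI loss = 19.53 g; yield = 83.66%

The intermediate values are displayed with 4-significant-digit rounding at each printed step. Every computation holds full float precision from first step to last. Each reported figure takes just one rounding — the derived quantities (ignition loss, the yield, glass mass, six oxide percentages, the totals) are rebuilt at full precision from the batch weights for 99.99 g of glass, as written in either problem or answer.
Per-oxide target masses for 99.99 g glass:
  MgO: 19.97% × 99.99 = 19.97 g
  CaO: 16.33% × 99.99 = 16.33 g
  K2O: 14.74% × 99.99 = 14.74 g
  Li2O: 3.103% × 99.99 = 3.103 g
  Al2O3: 7.407% × 99.99 = 7.406 g
  SiO2: 38.44% × 99.99 = 38.44 g
Checking each oxide sum per the reported batch figures, relative to the basis at hand (each sum matches its target mass within answer rounding):
  MgO: 20.28·0.9848 = 19.97 g (target 19.97 g)
  CaO: 23.19·0.5604 + 6.883·0.4839 = 16.33 g (target 16.33 g)
  K2O: 21.71·0.6790 = 14.74 g (target 14.74 g)
  Li2O: 44.78·0.04520 + 2.677·0.4029 = 3.103 g (target 3.103 g)
  Al2O3: 44.78·0.1654 = 7.407 g (target 7.406 g)
  SiO2: 6.883·0.5131 + 44.78·0.7795 = 38.44 g (target 38.44 g)
The glass-mass cross-check: Σ batch − LOI loss = 99.99 g (the Σ of target masses is 99.98 g; with the basis standing at 99.99 g — any gap is answer rounding).
Summing the batch: Σ batch = 119.5 g; loss to ignition Σ batch·LOI = 19.53 g; as yield: glass ÷ batch → 83.66%.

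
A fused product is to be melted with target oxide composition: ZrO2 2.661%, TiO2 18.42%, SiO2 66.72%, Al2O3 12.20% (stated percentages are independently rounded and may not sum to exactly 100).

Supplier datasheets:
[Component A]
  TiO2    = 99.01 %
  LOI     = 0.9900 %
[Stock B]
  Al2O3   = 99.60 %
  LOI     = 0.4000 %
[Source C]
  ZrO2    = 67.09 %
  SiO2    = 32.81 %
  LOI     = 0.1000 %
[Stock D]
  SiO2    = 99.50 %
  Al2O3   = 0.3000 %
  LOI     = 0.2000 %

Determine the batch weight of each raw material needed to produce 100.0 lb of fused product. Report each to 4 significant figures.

The working math runs at full float precision in every operation — mid-chain values are shown rounded to 4 significant digits within the worked lines; every reported result takes a single rounding — derived quantities (the totals, yield, glass mass, ignition loss, the four compositions) are carried in full float precision from the batch weights per 100.0 lb of glass exactly as printed in the problem or answer text.
Oxide mass targets, per 100.0 lb fused product:
  ZrO2: 2.661% × 100.0 = 2.661 lb
  TiO2: 18.42% × 100.0 = 18.42 lb
  SiO2: 66.72% × 100.0 = 66.72 lb
  Al2O3: 12.20% × 100.0 = 12.20 lb
Oxide-by-oxide audit per the reported batch figures, under the basis named above (oxide sums agree with the targets once rounding is allowed for):
  ZrO2: 3.966·0.6709 = 2.661 lb (target 2.661 lb)
  TiO2: 18.60·0.9901 = 18.42 lb (target 18.42 lb)
  SiO2: 3.966·0.3281 + 65.75·0.9950 = 66.72 lb (target 66.72 lb)
  Al2O3: 12.05·0.9960 + 65.75·0.003000 = 12.20 lb (target 12.20 lb)
Glass-mass sanity pass: total batch − LOI = 100.0 lb (the targets, summed, come to 100.0 lb; versus the stated basis of 100.0 lb — differing by rounding only).
Adding the batch up: Σ batch = 100.4 lb; Σ batch·LOI gives LOI loss = 0.3678 lb; the yield ratio, glass ÷ batch: 99.63%.

Batch per 100.0 lb fused product:
  Component A: 18.60 lb
  Stock B: 12.05 lb
  Source C: 3.966 lb
  Stock D: 65.75 lb
Total batch = 100.4 lb; LOI loss = 0.3678 lb; yield = 99.63%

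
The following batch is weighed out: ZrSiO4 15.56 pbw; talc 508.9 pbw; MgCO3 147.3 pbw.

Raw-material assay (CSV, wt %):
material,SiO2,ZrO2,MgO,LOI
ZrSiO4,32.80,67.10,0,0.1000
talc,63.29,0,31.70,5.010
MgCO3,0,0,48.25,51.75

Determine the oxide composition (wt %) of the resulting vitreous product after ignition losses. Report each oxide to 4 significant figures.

Glass mass = 570.0 pbw (batch 671.8 − LOI 101.7).
Composition: SiO2 57.40%, ZrO2 1.832%, MgO 40.77%

All internal work maintains exact precision end to end — the intermediate values appear (rounded to four significant figures) on the page; every reported value includes exactly one rounding — the derived quantities, which include yield, glass mass, LOI, the totals, three oxide percentages, are rebuilt in full precision, as they appear in the problem or the answer, starting from the weights per 570.0 pbw of glass.
Oxide masses out of the charge:
  SiO2: 15.56·0.3280 + 508.9·0.6329 = 327.2 pbw
  ZrO2: 15.56·0.6710 = 10.44 pbw
  MgO: 508.9·0.3170 + 147.3·0.4825 = 232.4 pbw
LOI: 15.56·0.001000 + 508.9·0.05010 + 147.3·0.5175 = 101.7 pbw
Glass mass = batch − LOI = 671.8 − 101.7 = 570.0 pbw (equal to the oxide-mass sum)
percent by weight: oxide/glass ×100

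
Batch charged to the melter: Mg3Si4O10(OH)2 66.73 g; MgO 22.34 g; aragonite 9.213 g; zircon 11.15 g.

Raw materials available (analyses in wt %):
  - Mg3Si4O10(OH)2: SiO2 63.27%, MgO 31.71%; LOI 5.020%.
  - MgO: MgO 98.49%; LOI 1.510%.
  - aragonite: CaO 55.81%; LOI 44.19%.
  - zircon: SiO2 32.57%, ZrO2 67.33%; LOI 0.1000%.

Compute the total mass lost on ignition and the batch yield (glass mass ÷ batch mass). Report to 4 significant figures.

LOI loss = 7.770 g; glass = 101.7 g; yield = 92.90%

Rounding to 4 significant digits governs every mid-chain value as displayed; all internal work carries full precision all the way through. Each reported result takes a single rounding; derived quantities are recomputed in exact precision (LOI, four oxide percentages, the yield, net glass mass, the totals) using the weight values at 101.7 g of glass as written in the question or the answer.
Material-by-material LOI:
  Mg3Si4O10(OH)2: 66.73 × 0.05020 = 3.350 g
  MgO: 22.34 × 0.01510 = 0.3373 g
  aragonite: 9.213 × 0.4419 = 4.071 g
  zircon: 11.15 × 0.001000 = 0.01115 g
Total LOI = 7.770 g
Glass = batch − LOI = 109.4 − 7.770 = 101.7 g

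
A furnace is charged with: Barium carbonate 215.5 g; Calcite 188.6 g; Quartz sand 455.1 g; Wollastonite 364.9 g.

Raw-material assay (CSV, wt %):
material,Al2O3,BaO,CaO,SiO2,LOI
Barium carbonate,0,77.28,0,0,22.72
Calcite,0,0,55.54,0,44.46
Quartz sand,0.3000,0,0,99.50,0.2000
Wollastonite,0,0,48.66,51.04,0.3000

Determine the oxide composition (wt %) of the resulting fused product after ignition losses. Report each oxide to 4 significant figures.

Full precision is maintained from first step to last — values along the way appear with 4-significant-figure rounding within the worked lines; every reported value is rounded a single time. The derived quantities are computed at full precision (the yield, the totals, ignition loss, glass mass, the four compositions) starting from the weights at 1089 g of glass, as written in problem or answer.
Mass of each oxide from the mix:
  Al2O3: 455.1·0.003000 = 1.365 g
  BaO: 215.5·0.7728 = 166.5 g
  CaO: 188.6·0.5554 + 364.9·0.4866 = 282.3 g
  SiO2: 455.1·0.9950 + 364.9·0.5104 = 639.1 g
LOI: 215.5·0.2272 + 188.6·0.4446 + 455.1·0.002000 + 364.9·0.003000 = 134.8 g
Resulting glass, batch − LOI: 1224 − 134.8 = 1089 g (the oxide masses sum to this)
wt % = oxide mass / glass mass × 100

Glass mass = 1089 g (batch 1224 − LOI 134.8).
Composition: Al2O3 0.1253%, BaO 15.29%, CaO 25.92%, SiO2 58.67%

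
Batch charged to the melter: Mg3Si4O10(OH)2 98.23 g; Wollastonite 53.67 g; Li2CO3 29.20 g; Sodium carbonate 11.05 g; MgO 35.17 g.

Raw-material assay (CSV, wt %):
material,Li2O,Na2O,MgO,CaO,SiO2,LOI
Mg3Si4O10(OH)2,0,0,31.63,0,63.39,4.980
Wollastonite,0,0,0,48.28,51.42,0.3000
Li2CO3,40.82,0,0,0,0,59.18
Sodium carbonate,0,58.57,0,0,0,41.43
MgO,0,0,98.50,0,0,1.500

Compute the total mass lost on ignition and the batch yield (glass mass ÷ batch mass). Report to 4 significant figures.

Working values are printed rounded to four significant digits in the printout; all arithmetic maintains full float precision all the way through. Each reported number takes exactly one rounding; the derived quantities are carried at full float precision (LOI, totals, yield, five oxide percentages, net glass mass) from the weighed amounts for 199.9 g of glass as given in the problem or answer text.
Loss on ignition, line by line:
  Mg3Si4O10(OH)2: 98.23 × 0.04980 = 4.892 g
  Wollastonite: 53.67 × 0.003000 = 0.1610 g
  Li2CO3: 29.20 × 0.5918 = 17.28 g
  Sodium carbonate: 11.05 × 0.4143 = 4.578 g
  MgO: 35.17 × 0.01500 = 0.5275 g
Total LOI = 27.44 g
Glass = batch − LOI = 227.3 − 27.44 = 199.9 g

LOI loss = 27.44 g; glass = 199.9 g; yield = 87.93%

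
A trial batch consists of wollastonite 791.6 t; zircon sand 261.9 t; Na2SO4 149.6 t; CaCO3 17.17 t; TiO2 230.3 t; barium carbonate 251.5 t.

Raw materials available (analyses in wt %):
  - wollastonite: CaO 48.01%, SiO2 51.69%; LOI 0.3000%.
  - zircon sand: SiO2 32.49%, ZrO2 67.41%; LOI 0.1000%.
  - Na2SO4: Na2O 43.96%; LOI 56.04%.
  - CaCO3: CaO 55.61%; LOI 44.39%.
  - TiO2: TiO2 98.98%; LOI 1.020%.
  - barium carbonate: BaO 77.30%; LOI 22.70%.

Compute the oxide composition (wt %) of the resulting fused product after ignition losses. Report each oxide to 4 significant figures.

Glass mass = 1549 t (batch 1702 − LOI 153.5).
Composition: CaO 25.16%, Na2O 4.247%, BaO 12.55%, TiO2 14.72%, SiO2 31.92%, ZrO2 11.40%

Intermediates are printed rounded off to 4 significant figures between the steps. Every computation runs at full precision through every step. Each reported value includes exactly one rounding. Derived quantities (the totals, the yield, the six compositions, LOI, net glass mass) are computed from the weighed amounts for 1549 t of glass at full float precision, exactly as shown in either problem or answer.
Per-oxide mass from batch:
  CaO: 791.6·0.4801 + 17.17·0.5561 = 389.6 t
  Na2O: 149.6·0.4396 = 65.76 t
  BaO: 251.5·0.7730 = 194.4 t
  TiO2: 230.3·0.9898 = 228.0 t
  SiO2: 791.6·0.5169 + 261.9·0.3249 = 494.3 t
  ZrO2: 261.9·0.6741 = 176.5 t
LOI: 791.6·0.003000 + 261.9·0.001000 + 149.6·0.5604 + 17.17·0.4439 + 230.3·0.01020 + 251.5·0.2270 = 153.5 t
Glass = total batch minus LOI = 1702 − 153.5 = 1549 t (consistent with Σ oxide mass)
wt % = 100 × oxide mass / glass mass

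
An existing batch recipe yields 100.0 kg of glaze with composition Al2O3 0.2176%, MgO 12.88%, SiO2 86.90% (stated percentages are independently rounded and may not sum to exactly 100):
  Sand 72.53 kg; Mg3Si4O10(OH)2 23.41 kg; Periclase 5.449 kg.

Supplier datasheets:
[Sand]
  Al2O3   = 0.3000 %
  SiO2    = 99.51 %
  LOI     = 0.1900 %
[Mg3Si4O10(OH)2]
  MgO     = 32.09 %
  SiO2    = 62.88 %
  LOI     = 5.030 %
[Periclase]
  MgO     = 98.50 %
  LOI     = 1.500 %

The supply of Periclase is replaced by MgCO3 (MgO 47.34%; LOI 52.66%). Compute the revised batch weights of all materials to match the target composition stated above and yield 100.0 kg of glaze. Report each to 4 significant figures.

Revised batch per 100.0 kg glaze:
  Sand: 72.53 kg
  Mg3Si4O10(OH)2: 23.41 kg
  MgCO3: 11.34 kg
Total batch = 107.3 kg; LOI loss = 7.287 kg

The intermediate values are shown (rounded to 4 significant digits) in the printout — the working math keeps exact precision at all times — every reported number is rounded once only. The derived quantities are computed in exact precision (ignition loss, three oxide percentages, the yield, totals, net glass mass) starting from the weights on 100.0 kg of glass as quoted within the question or the answer.
Target oxide masses per 100.0 kg glaze:
  Al2O3: 0.2176% × 100.0 = 0.2176 kg
  MgO: 12.88% × 100.0 = 12.88 kg
  SiO2: 86.90% × 100.0 = 86.90 kg
Per-oxide balance check with the batch weights as given, for the quoted basis mass (sums match the target masses modulo rounding of the values):
  Al2O3: 72.53·0.003000 = 0.2176 kg (target 0.2176 kg)
  MgO: 23.41·0.3209 + 11.34·0.4734 = 12.88 kg (target 12.88 kg)
  SiO2: 72.53·0.9951 + 23.41·0.6288 = 86.89 kg (target 86.90 kg)
Consistency of the glass mass: total batch − LOI = 99.99 kg (oxide target masses add up to 100.0 kg; the stated basis being 100.0 kg — deltas are rounding alone).
Adding the batch up: Σ batch = 107.3 kg; LOI loss = Σ batch·LOI = 7.287 kg; glass ÷ batch gives a yield of 93.21%.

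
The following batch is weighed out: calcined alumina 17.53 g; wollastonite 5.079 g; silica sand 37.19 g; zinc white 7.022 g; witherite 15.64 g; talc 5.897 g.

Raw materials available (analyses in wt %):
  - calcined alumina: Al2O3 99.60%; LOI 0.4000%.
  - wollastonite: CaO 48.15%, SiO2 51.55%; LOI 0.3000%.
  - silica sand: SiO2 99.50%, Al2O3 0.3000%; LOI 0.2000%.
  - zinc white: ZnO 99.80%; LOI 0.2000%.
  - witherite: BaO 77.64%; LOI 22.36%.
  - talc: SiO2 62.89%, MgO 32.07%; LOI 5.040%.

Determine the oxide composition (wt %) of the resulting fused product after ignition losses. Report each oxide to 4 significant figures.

Rounding to four significant digits governs each intermediate as shown. Each numeric step carries exact precision at every stage — exactly one rounding goes into each reported figure — the derived quantities (ignition loss, six oxide percentages, totals, net glass mass, the yield) are recomputed in exact precision from the weighed amounts on 84.39 g of glass, as set out in problem or answer.
Per-oxide mass from batch:
  CaO: 5.079·0.4815 = 2.446 g
  SiO2: 5.079·0.5155 + 37.19·0.9950 + 5.897·0.6289 = 43.33 g
  BaO: 15.64·0.7764 = 12.14 g
  ZnO: 7.022·0.9980 = 7.008 g
  Al2O3: 17.53·0.9960 + 37.19·0.003000 = 17.57 g
  MgO: 5.897·0.3207 = 1.891 g
LOI: 17.53·0.004000 + 5.079·0.003000 + 37.19·0.002000 + 7.022·0.002000 + 15.64·0.2236 + 5.897·0.05040 = 3.968 g
Resulting glass, batch − LOI: 88.36 − 3.968 = 84.39 g (equal to the oxide-mass sum)
oxide / glass × 100 gives the wt %

Glass mass = 84.39 g (batch 88.36 − LOI 3.968).
Composition: CaO 2.898%, SiO2 51.35%, BaO 14.39%, ZnO 8.304%, Al2O3 20.82%, MgO 2.241%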